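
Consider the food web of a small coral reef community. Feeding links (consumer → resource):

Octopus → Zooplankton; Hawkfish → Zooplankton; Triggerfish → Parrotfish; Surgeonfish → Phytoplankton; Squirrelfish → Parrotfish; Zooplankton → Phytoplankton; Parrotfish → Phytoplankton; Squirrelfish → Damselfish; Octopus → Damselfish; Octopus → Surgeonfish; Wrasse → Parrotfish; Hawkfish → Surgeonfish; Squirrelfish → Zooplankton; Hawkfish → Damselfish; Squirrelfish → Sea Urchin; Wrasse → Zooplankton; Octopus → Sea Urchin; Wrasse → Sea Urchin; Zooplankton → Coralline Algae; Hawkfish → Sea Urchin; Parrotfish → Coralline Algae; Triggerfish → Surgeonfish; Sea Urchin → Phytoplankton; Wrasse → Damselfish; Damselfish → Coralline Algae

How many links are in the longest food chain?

2 links

One longest chain: Phytoplankton → Surgeonfish → Octopus.
It has 3 species and 2 links.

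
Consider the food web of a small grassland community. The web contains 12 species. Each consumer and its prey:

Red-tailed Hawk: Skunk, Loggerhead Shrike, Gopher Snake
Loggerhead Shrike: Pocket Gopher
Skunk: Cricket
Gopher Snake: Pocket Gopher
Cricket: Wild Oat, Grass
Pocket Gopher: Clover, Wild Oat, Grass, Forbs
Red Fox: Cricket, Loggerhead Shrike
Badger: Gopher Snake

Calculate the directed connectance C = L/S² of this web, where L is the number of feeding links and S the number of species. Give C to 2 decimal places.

The web has S = 12 species and L = 15 feeding links.
C = L / S² = 15 / 144 = 0.1042 ≈ 0.10.

C = 0.10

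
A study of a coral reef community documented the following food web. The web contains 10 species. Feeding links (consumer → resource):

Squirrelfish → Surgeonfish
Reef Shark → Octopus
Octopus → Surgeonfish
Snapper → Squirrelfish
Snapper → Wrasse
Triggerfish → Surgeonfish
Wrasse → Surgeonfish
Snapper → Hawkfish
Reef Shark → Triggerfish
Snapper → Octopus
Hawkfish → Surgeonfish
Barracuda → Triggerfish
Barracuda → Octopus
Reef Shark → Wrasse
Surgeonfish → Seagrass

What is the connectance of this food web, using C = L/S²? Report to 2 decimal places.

The web has S = 10 species and L = 15 feeding links.
C = L / S² = 15 / 100 = 0.1500 ≈ 0.15.

C = 0.15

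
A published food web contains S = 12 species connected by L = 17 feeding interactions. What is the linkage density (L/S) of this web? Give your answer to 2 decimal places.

L/S = 1.42

There are L = 17 links among S = 12 species.
L/S = 17/12 = 1.4167 ≈ 1.42.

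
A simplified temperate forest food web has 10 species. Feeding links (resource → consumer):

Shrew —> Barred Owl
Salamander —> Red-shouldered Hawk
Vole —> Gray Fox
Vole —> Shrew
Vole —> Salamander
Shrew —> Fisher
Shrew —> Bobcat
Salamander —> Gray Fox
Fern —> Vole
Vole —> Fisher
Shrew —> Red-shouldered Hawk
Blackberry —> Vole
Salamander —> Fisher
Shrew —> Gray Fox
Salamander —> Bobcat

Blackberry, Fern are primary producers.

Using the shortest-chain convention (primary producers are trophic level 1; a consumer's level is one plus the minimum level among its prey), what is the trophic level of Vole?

Blackberry is a producer → level 1.
Vole eats Blackberry → level 2.

Trophic level 2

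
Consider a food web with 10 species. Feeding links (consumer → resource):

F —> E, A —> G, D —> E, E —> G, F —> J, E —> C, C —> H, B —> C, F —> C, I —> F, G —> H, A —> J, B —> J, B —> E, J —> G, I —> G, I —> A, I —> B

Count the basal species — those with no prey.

Basal species (no prey listed): H.
Count: 1.

1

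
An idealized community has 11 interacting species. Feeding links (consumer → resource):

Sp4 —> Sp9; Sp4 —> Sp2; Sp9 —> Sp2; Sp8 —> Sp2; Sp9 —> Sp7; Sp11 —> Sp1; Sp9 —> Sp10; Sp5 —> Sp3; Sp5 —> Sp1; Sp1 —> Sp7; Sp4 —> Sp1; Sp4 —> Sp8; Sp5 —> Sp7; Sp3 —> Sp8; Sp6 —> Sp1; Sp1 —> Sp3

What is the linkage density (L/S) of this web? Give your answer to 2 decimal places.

L/S = 1.45

There are L = 16 links among S = 11 species.
L/S = 16/11 = 1.4545 ≈ 1.45.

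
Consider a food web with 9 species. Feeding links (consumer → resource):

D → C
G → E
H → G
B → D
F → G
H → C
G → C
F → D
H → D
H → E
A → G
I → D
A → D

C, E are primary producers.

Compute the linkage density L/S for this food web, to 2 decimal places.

L/S = 1.44

There are L = 13 links among S = 9 species.
L/S = 13/9 = 1.4444 ≈ 1.44.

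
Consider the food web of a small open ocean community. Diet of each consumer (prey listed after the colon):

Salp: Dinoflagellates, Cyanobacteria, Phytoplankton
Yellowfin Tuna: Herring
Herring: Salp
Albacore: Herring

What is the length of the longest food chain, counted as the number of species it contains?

One longest chain: Dinoflagellates → Salp → Herring → Yellowfin Tuna.
It has 4 species and 3 links.

4 species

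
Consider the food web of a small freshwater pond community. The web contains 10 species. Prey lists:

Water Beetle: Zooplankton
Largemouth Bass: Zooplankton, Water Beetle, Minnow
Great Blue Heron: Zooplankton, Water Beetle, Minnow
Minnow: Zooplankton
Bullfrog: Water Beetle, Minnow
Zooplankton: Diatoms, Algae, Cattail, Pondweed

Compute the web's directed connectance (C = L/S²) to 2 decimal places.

The web has S = 10 species and L = 14 feeding links.
C = L / S² = 14 / 100 = 0.1400 ≈ 0.14.

C = 0.14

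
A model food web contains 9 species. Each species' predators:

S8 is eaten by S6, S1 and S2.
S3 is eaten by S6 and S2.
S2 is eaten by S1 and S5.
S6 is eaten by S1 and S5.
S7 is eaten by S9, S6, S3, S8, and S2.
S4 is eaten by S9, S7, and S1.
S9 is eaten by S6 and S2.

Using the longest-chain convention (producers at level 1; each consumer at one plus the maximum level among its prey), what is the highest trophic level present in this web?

Producers (level 1): S4.
S4 → S7 → S8 → S2 → S1 gives S1 level 5.
No species has a prey at level 5, so no species reaches level 6.

5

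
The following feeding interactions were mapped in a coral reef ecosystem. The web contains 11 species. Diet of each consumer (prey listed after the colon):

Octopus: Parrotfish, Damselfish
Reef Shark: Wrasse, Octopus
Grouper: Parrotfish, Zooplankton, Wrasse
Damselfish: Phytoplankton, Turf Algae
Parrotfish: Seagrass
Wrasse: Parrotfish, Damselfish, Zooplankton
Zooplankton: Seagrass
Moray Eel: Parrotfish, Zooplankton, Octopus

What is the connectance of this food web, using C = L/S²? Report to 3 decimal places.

The web has S = 11 species and L = 17 feeding links.
C = L / S² = 17 / 121 = 0.1405 ≈ 0.140.

C = 0.140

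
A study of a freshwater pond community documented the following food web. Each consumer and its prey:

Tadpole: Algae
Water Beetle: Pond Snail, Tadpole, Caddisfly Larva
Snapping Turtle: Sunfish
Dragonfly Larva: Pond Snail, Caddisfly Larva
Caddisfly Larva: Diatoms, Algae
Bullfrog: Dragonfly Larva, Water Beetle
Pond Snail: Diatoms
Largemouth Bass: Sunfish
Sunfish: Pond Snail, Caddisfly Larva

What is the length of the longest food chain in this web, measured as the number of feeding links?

3 links

One longest chain: Diatoms → Pond Snail → Dragonfly Larva → Bullfrog.
It has 4 species and 3 links.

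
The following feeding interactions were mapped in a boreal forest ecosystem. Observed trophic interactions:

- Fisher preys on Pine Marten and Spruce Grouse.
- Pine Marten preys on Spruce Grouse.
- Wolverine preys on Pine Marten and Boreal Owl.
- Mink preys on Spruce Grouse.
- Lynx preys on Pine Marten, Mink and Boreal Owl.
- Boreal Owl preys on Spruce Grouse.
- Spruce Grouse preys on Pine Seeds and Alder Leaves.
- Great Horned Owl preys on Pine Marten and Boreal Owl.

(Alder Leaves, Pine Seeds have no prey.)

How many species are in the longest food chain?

One longest chain: Alder Leaves → Spruce Grouse → Pine Marten → Fisher.
It has 4 species and 3 links.

4 species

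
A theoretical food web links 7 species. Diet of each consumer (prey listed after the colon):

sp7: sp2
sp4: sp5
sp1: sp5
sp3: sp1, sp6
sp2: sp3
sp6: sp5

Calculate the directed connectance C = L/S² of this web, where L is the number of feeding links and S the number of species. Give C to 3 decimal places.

The web has S = 7 species and L = 7 feeding links.
C = L / S² = 7 / 49 = 0.1429 ≈ 0.143.

C = 0.143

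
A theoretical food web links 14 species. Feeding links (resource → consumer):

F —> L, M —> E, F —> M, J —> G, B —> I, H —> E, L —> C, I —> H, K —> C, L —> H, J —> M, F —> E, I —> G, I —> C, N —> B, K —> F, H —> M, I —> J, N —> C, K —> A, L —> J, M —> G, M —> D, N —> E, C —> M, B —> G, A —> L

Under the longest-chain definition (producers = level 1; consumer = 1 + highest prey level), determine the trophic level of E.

N is a producer → level 1.
B eats N → level 2.
I eats B → level 3.
J eats I (level 3); other prey at levels: L 3 → level 4.
M eats J (level 4); other prey at levels: F 2, H 4, C 4 → level 5.
E eats M (level 5); other prey at levels: N 1, F 2, H 4 → level 6.

Trophic level 6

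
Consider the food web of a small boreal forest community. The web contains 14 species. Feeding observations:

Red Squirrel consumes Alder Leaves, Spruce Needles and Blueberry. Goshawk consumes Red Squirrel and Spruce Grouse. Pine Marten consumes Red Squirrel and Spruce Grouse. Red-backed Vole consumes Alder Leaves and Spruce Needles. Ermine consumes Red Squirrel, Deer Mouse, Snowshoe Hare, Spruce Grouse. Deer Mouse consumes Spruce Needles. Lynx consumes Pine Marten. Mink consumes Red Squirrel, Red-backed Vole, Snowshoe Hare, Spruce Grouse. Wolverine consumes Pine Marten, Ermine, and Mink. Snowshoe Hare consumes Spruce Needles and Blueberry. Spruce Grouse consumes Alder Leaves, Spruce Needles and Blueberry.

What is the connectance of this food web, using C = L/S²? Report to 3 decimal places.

The web has S = 14 species and L = 27 feeding links.
C = L / S² = 27 / 196 = 0.1378 ≈ 0.138.

C = 0.138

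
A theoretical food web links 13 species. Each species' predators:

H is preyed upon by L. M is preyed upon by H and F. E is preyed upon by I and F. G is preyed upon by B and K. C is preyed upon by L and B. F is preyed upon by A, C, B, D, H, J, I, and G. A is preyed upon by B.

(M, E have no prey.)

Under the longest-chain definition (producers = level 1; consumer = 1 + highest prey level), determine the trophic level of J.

Trophic level 3

M is a producer → level 1.
F eats M (level 1); other prey at levels: E 1 → level 2.
J eats F → level 3.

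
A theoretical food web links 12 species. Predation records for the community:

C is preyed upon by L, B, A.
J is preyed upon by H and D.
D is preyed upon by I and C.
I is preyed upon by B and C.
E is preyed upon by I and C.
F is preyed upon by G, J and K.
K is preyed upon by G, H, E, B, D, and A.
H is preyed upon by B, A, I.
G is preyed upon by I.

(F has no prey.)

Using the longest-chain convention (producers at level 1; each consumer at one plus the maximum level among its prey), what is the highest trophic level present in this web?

6

Producers (level 1): F.
F → K → E → I → C → L gives L level 6.
No species has a prey at level 6, so no species reaches level 7.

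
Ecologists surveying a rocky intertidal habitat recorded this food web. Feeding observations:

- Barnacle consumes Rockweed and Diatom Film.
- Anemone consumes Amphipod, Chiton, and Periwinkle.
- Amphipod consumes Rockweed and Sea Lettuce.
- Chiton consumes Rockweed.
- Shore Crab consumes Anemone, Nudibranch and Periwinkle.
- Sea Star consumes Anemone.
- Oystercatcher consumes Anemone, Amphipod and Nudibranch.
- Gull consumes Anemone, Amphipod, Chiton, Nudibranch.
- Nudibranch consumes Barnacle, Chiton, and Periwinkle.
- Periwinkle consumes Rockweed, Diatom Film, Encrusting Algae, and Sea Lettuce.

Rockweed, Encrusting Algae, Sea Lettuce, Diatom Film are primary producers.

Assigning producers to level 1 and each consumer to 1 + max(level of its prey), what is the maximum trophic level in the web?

4

Producers (level 1): Rockweed, Encrusting Algae, Sea Lettuce, Diatom Film.
Rockweed → Amphipod → Anemone → Oystercatcher gives Oystercatcher level 4.
No species has a prey at level 4, so no species reaches level 5.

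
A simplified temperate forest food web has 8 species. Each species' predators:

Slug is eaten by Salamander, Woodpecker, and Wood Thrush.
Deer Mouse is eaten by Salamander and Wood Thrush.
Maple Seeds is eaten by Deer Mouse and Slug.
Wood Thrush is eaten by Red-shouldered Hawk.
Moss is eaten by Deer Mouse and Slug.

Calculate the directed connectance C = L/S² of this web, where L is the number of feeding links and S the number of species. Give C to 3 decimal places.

The web has S = 8 species and L = 10 feeding links.
C = L / S² = 10 / 64 = 0.1562 ≈ 0.156.

C = 0.156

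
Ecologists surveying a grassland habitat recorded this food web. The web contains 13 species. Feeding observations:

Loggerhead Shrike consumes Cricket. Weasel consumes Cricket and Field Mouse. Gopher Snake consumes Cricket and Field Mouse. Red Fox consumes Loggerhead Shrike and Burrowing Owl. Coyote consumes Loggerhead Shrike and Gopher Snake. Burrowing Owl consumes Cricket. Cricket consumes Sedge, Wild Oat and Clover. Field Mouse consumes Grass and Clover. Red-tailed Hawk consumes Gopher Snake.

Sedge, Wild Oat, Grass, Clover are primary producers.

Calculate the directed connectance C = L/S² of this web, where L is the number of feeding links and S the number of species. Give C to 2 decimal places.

The web has S = 13 species and L = 16 feeding links.
C = L / S² = 16 / 169 = 0.0947 ≈ 0.09.

C = 0.09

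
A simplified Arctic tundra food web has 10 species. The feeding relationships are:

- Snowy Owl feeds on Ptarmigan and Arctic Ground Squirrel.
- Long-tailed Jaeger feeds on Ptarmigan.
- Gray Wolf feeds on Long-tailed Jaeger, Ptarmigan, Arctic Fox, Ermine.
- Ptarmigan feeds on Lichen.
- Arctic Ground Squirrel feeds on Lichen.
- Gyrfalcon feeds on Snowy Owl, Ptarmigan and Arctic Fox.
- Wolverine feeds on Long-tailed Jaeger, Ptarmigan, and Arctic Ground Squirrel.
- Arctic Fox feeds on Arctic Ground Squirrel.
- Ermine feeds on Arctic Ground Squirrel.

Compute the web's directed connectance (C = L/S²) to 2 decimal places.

The web has S = 10 species and L = 17 feeding links.
C = L / S² = 17 / 100 = 0.1700 ≈ 0.17.

C = 0.17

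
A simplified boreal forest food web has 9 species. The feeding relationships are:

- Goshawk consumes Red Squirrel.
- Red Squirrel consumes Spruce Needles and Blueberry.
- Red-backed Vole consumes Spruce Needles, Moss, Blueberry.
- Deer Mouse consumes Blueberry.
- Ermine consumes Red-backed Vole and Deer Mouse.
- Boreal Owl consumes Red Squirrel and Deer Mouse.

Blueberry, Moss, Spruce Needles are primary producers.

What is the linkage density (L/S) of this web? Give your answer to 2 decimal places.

L/S = 1.22

There are L = 11 links among S = 9 species.
L/S = 11/9 = 1.2222 ≈ 1.22.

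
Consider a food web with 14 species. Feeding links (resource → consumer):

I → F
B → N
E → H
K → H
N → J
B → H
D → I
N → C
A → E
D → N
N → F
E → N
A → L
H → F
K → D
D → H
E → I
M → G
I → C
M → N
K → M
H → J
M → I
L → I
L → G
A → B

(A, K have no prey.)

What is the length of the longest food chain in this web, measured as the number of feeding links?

3 links

One longest chain: A → E → N → F.
It has 4 species and 3 links.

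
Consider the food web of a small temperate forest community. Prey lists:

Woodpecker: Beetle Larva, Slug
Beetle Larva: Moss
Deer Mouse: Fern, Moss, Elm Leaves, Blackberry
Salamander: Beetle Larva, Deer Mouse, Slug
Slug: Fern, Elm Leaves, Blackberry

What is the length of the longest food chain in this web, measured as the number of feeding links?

2 links

One longest chain: Moss → Beetle Larva → Woodpecker.
It has 3 species and 2 links.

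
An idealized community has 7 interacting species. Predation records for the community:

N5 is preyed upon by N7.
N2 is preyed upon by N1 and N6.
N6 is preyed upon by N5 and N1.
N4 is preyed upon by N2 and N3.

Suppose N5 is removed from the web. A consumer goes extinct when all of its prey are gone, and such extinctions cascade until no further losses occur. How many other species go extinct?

Remove N5.
Round 1: N7 (all prey gone) → extinct.
No further losses. Total secondary extinctions: 1.

1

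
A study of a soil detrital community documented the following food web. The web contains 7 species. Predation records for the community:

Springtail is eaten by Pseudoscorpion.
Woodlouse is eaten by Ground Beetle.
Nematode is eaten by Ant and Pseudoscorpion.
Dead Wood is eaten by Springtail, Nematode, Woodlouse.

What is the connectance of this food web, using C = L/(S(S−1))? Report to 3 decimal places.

The web has S = 7 species and L = 7 feeding links.
C = L / (S(S−1)) = 7 / 42 = 0.1667 ≈ 0.167.

C = 0.167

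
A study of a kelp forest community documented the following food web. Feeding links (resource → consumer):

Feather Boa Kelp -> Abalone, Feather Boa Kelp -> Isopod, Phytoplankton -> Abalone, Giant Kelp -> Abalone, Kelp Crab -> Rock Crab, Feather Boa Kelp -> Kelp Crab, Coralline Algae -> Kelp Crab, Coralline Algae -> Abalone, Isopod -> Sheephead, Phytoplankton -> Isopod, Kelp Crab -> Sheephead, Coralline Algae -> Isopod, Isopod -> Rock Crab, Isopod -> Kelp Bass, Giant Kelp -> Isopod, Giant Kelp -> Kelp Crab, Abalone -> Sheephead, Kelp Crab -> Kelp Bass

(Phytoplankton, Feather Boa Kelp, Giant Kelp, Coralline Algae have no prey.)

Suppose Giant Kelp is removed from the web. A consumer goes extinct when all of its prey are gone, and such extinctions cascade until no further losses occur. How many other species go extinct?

Remove Giant Kelp.
Every predator of it retains at least one other prey: Kelp Crab still has Feather Boa Kelp, Coralline Algae; Isopod still has Phytoplankton, Feather Boa Kelp, Coralline Algae; Abalone still has Phytoplankton, Feather Boa Kelp, Coralline Algae.
No consumer loses all prey, so no secondary extinctions occur.

0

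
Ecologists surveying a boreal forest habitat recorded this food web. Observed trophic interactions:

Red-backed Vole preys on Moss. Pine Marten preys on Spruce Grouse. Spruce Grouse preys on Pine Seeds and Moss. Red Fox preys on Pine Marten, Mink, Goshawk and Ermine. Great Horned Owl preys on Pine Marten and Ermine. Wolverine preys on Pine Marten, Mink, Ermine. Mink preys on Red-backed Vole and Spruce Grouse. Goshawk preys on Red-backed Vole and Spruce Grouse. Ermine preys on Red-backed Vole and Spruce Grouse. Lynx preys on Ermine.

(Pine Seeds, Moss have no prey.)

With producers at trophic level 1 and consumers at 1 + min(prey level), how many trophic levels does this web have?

4

Producers (level 1): Pine Seeds, Moss.
Following each consumer down to its lowest-level prey: Pine Seeds → Spruce Grouse → Goshawk → Red Fox (levels 1 through 4).
All prey of Red Fox (Goshawk 3, Ermine 3, Mink 3, Pine Marten 3) are at level 3 or above, so Red Fox is at level 1 + 3 = 4.
Every consumer has at least one prey at level 3 or below, so none exceeds level 4.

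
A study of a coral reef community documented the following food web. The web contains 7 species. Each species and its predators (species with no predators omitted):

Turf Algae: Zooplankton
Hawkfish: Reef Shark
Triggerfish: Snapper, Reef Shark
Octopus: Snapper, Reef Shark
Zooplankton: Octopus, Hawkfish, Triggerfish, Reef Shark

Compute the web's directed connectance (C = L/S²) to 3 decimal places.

The web has S = 7 species and L = 10 feeding links.
C = L / S² = 10 / 49 = 0.2041 ≈ 0.204.

C = 0.204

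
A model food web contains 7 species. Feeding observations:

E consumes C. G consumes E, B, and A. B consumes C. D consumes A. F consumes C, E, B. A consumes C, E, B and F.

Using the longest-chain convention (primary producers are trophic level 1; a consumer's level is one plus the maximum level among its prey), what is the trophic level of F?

Trophic level 3

C is a producer → level 1.
E eats C → level 2.
F eats E (level 2); other prey at levels: C 1, B 2 → level 3.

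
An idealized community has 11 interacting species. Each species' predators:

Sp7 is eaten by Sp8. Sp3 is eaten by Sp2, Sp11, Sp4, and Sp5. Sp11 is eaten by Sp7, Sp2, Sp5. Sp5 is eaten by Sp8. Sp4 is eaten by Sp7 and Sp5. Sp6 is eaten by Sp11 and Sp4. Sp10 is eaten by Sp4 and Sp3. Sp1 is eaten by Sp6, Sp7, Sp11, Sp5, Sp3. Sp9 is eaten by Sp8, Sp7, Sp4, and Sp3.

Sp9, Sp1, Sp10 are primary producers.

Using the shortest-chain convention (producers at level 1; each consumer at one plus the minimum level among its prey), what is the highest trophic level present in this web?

3

Producers (level 1): Sp9, Sp1, Sp10.
Following each consumer down to its lowest-level prey: Sp9 → Sp3 → Sp2 (levels 1 through 3).
All prey of Sp2 (Sp3 2, Sp11 2) are at level 2 or above, so Sp2 is at level 1 + 2 = 3.
Every consumer has at least one prey at level 2 or below, so none exceeds level 3.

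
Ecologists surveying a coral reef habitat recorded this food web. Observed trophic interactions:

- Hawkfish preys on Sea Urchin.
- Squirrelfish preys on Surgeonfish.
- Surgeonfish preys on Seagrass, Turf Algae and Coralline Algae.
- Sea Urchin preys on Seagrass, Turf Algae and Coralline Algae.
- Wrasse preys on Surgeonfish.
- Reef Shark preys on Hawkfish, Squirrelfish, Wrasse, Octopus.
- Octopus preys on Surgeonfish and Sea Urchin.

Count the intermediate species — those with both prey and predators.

6

Intermediate species (has both prey and predators): Surgeonfish, Sea Urchin, Octopus, Hawkfish, Squirrelfish, Wrasse.
Count: 6.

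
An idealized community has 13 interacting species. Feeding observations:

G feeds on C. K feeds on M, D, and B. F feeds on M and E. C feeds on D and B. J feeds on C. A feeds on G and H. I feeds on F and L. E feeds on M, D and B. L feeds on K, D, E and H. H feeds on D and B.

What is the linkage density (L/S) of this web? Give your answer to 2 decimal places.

There are L = 22 links among S = 13 species.
L/S = 22/13 = 1.6923 ≈ 1.69.

L/S = 1.69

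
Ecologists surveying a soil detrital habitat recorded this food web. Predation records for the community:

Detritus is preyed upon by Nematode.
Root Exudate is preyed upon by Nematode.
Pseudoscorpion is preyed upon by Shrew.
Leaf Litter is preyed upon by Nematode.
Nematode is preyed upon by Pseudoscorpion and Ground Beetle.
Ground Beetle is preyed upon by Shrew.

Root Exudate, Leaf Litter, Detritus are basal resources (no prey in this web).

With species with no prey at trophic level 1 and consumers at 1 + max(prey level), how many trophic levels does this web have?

Basal resources (level 1): Root Exudate, Leaf Litter, Detritus.
Root Exudate → Nematode → Ground Beetle → Shrew gives Shrew level 4.
No species has a prey at level 4, so no species reaches level 5.

4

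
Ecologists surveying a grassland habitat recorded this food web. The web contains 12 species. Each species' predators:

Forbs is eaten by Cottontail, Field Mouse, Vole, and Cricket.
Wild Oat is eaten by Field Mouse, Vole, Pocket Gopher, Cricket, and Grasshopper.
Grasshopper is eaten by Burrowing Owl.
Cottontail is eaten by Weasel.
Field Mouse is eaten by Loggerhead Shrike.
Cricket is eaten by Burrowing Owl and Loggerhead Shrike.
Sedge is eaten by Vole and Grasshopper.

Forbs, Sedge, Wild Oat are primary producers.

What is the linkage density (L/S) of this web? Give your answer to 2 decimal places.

L/S = 1.33

There are L = 16 links among S = 12 species.
L/S = 16/12 = 1.3333 ≈ 1.33.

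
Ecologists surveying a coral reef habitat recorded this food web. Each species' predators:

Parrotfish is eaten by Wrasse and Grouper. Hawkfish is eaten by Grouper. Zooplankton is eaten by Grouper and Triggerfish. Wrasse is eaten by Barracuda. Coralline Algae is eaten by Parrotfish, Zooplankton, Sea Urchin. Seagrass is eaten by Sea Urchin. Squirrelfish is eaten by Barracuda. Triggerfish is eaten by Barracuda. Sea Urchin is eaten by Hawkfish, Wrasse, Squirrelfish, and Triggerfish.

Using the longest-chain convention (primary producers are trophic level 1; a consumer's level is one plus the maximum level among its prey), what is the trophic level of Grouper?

Trophic level 4

Coralline Algae is a producer → level 1.
Sea Urchin eats Coralline Algae (level 1); other prey at levels: Seagrass 1 → level 2.
Hawkfish eats Sea Urchin → level 3.
Grouper eats Hawkfish (level 3); other prey at levels: Zooplankton 2, Parrotfish 2 → level 4.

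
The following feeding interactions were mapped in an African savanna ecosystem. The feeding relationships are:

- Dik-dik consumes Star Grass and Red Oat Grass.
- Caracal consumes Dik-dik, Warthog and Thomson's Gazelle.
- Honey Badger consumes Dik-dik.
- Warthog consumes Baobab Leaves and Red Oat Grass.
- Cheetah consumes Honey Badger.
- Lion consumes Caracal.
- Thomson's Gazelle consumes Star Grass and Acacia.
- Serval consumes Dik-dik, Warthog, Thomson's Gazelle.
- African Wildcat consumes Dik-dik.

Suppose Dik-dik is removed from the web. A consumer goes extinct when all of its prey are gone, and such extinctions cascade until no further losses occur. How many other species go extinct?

3

Remove Dik-dik.
Round 1: African Wildcat (all prey gone), Honey Badger (all prey gone) → extinct.
Round 2: Cheetah (all prey gone) → extinct.
No further losses. Total secondary extinctions: 3.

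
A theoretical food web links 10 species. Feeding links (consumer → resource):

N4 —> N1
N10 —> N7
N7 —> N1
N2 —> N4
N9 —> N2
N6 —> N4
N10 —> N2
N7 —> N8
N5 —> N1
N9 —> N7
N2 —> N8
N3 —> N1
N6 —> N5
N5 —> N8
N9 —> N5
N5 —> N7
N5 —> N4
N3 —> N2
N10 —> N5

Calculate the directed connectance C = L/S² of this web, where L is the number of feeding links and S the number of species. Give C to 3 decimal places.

The web has S = 10 species and L = 19 feeding links.
C = L / S² = 19 / 100 = 0.1900 ≈ 0.190.

C = 0.190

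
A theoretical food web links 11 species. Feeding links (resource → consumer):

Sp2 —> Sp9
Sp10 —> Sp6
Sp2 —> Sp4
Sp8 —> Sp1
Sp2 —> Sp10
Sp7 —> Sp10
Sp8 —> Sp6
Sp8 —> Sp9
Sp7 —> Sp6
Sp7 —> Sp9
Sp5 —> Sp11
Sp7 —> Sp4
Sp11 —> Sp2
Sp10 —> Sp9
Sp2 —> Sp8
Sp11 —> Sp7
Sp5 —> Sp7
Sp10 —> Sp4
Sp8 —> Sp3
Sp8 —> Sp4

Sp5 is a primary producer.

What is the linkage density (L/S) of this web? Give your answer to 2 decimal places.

There are L = 20 links among S = 11 species.
L/S = 20/11 = 1.8182 ≈ 1.82.

L/S = 1.82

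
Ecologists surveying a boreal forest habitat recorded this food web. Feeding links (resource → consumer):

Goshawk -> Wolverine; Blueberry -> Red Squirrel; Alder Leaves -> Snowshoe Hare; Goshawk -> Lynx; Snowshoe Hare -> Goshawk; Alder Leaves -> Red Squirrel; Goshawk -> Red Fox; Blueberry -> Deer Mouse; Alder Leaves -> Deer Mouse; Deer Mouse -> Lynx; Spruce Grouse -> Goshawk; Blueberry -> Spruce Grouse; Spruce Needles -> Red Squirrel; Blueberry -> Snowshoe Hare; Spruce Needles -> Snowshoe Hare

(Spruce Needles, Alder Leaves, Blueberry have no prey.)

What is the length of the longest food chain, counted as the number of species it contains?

4 species

One longest chain: Blueberry → Spruce Grouse → Goshawk → Lynx.
It has 4 species and 3 links.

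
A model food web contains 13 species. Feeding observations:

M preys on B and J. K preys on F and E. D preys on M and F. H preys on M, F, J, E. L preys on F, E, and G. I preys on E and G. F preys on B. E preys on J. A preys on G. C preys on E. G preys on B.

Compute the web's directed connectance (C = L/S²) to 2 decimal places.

The web has S = 13 species and L = 20 feeding links.
C = L / S² = 20 / 169 = 0.1183 ≈ 0.12.

C = 0.12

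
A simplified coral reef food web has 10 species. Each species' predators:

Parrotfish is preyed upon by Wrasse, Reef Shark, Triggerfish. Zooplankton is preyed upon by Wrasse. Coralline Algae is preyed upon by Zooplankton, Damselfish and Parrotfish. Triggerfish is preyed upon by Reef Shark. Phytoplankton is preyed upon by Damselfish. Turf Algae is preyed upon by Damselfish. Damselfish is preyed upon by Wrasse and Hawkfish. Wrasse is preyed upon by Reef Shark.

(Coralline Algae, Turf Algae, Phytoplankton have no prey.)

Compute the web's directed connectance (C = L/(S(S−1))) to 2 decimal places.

C = 0.14

The web has S = 10 species and L = 13 feeding links.
C = L / (S(S−1)) = 13 / 90 = 0.1444 ≈ 0.14.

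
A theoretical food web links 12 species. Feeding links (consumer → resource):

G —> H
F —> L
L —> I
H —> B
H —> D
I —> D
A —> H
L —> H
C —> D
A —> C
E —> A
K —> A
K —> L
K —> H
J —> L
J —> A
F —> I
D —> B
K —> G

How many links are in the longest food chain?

One longest chain: B → D → H → A → J.
It has 5 species and 4 links.

4 links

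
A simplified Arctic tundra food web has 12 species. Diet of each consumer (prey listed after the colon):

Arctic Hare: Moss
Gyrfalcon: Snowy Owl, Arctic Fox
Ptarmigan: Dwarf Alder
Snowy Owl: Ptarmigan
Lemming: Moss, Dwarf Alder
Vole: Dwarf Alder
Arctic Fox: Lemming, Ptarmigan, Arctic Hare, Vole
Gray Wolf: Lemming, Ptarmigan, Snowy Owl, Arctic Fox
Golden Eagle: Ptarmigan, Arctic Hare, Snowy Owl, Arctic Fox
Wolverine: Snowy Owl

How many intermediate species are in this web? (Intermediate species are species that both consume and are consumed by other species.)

6

Intermediate species (has both prey and predators): Lemming, Ptarmigan, Arctic Hare, Vole, Snowy Owl, Arctic Fox.
Count: 6.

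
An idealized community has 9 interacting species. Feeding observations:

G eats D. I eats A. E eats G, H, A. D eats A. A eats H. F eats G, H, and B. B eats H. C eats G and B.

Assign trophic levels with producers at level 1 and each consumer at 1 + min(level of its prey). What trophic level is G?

H is a producer → level 1.
A eats H → level 2.
D eats A → level 3.
G eats D → level 4.
No prey of G is below level 3, so 4 is the minimum.

Trophic level 4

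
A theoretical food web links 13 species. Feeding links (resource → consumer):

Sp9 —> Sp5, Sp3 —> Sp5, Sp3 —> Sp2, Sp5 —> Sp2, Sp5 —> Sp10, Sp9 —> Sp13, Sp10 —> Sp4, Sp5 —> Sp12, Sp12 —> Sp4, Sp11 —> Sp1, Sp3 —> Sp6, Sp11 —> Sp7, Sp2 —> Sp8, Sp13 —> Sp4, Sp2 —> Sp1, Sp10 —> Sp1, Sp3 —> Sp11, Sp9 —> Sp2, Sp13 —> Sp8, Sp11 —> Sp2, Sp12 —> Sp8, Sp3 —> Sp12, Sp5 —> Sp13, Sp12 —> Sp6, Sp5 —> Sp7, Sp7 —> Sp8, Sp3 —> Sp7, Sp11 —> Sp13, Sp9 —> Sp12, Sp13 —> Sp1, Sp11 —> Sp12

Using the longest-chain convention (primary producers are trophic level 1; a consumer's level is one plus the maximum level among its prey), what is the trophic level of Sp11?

Sp3 is a producer → level 1.
Sp11 eats Sp3 → level 2.

Trophic level 2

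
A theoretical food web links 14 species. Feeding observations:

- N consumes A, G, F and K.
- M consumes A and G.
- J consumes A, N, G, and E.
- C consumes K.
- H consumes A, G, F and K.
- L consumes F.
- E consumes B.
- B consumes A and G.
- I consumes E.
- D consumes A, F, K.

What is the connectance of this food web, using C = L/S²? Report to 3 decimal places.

The web has S = 14 species and L = 23 feeding links.
C = L / S² = 23 / 196 = 0.1173 ≈ 0.117.

C = 0.117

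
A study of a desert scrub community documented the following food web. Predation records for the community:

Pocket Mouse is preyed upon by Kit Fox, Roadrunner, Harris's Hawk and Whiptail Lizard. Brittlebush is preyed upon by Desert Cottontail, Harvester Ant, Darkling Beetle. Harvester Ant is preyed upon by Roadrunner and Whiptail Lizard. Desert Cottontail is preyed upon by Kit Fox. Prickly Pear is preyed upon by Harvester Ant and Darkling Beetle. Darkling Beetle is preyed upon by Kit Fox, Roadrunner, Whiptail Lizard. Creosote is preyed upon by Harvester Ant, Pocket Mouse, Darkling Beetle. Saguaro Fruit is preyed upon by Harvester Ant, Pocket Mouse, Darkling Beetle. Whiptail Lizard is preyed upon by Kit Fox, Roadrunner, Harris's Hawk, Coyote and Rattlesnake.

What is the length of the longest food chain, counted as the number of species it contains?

4 species

One longest chain: Creosote → Pocket Mouse → Whiptail Lizard → Kit Fox.
It has 4 species and 3 links.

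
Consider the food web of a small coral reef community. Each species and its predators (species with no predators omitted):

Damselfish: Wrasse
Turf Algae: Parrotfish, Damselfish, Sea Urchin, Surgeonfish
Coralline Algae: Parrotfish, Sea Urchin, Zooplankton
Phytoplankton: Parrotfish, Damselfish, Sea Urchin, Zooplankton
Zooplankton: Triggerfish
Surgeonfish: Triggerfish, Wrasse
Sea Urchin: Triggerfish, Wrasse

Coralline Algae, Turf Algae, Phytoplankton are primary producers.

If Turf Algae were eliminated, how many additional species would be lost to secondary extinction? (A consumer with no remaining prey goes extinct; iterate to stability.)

1

Remove Turf Algae.
Round 1: Surgeonfish (all prey gone) → extinct.
No further losses. Total secondary extinctions: 1.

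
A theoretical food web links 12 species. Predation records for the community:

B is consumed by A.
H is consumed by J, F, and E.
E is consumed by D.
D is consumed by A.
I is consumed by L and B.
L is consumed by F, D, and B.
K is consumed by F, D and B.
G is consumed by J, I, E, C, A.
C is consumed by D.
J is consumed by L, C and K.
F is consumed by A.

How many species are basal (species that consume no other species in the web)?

Basal species (no prey listed): G, H.
Count: 2.

2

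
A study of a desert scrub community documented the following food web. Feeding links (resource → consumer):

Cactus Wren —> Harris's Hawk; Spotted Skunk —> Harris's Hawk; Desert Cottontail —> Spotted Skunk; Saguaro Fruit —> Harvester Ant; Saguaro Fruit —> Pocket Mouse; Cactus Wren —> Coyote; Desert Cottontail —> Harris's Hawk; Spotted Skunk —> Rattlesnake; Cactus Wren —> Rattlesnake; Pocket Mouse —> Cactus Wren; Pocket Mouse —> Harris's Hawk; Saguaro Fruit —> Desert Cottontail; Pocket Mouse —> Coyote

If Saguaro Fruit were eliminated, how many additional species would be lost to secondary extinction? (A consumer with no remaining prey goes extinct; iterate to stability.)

Remove Saguaro Fruit.
Round 1: Pocket Mouse (all prey gone), Desert Cottontail (all prey gone), Harvester Ant (all prey gone) → extinct.
Round 2: Cactus Wren (all prey gone), Spotted Skunk (all prey gone) → extinct.
Round 3: Coyote (all prey gone), Harris's Hawk (all prey gone), Rattlesnake (all prey gone) → extinct.
No further losses. Total secondary extinctions: 8.

8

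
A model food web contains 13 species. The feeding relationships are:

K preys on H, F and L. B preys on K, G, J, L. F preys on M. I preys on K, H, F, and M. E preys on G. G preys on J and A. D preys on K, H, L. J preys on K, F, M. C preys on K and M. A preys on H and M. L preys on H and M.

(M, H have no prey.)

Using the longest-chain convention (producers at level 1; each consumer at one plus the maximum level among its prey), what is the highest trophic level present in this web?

Producers (level 1): M, H.
M → L → K → J → G → B gives B level 6.
No species has a prey at level 6, so no species reaches level 7.

6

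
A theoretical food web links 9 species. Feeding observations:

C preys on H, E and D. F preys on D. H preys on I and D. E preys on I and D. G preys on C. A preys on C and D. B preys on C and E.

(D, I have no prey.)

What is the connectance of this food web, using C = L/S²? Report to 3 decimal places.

The web has S = 9 species and L = 13 feeding links.
C = L / S² = 13 / 81 = 0.1605 ≈ 0.160.

C = 0.160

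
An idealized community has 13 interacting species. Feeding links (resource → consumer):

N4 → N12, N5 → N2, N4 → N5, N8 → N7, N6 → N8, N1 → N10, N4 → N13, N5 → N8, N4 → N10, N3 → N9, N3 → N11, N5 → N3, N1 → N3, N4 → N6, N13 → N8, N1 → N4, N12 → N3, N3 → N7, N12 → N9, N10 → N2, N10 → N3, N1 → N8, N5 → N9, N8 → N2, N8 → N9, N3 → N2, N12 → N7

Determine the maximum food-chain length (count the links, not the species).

One longest chain: N1 → N4 → N10 → N3 → N11.
It has 5 species and 4 links.

4 links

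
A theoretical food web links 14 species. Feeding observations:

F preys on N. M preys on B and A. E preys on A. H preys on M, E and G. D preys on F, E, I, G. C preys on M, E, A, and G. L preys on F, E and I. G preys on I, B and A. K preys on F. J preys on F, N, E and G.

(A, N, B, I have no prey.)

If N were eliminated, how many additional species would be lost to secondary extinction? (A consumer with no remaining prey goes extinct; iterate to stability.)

2

Remove N.
Round 1: F (all prey gone) → extinct.
Round 2: K (all prey gone) → extinct.
No further losses. Total secondary extinctions: 2.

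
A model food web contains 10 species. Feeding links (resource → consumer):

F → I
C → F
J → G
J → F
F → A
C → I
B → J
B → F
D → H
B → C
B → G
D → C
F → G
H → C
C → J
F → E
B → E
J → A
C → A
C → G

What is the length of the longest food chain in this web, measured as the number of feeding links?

One longest chain: D → H → C → J → F → G.
It has 6 species and 5 links.

5 links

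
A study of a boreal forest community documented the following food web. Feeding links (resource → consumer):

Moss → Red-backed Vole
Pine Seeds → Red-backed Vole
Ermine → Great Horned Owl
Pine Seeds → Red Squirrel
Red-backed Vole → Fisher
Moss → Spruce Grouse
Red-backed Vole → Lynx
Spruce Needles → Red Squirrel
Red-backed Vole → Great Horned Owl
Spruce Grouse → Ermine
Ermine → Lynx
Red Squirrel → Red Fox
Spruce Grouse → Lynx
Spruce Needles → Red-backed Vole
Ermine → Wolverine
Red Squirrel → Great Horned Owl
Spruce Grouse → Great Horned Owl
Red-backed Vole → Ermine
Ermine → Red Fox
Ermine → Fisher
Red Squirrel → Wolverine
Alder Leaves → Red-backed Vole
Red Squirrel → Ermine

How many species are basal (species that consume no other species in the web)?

Basal species (no prey listed): Pine Seeds, Spruce Needles, Alder Leaves, Moss.
Count: 4.

4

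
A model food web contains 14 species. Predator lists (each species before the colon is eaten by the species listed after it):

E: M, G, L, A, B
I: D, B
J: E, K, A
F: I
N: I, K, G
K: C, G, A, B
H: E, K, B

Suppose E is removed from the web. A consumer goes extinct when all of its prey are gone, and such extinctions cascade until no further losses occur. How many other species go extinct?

Remove E.
Round 1: M (all prey gone), L (all prey gone) → extinct.
No further losses. Total secondary extinctions: 2.

2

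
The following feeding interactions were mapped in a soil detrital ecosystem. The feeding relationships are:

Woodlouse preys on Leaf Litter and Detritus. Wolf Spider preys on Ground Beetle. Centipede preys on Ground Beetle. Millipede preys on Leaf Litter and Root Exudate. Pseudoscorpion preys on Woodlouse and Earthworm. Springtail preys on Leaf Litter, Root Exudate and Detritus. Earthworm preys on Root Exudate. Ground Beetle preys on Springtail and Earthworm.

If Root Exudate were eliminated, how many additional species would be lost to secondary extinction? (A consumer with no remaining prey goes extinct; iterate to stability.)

Remove Root Exudate.
Round 1: Earthworm (all prey gone) → extinct.
No further losses. Total secondary extinctions: 1.

1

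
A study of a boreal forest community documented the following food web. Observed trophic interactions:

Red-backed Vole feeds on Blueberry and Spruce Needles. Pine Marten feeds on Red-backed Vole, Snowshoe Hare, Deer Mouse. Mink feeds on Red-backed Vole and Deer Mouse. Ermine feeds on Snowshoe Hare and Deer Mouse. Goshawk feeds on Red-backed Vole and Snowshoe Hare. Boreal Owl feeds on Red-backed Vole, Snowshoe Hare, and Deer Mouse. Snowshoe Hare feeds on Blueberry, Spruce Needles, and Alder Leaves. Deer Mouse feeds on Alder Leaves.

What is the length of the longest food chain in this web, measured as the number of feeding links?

One longest chain: Blueberry → Red-backed Vole → Pine Marten.
It has 3 species and 2 links.

2 links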